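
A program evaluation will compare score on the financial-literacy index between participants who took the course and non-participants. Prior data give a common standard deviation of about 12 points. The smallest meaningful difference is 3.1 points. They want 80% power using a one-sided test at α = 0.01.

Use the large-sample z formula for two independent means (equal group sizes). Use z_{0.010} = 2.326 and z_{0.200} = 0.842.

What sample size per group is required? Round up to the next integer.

n = 301 per group

n = (z_α + z_β)² · (σ₁² + σ₂²) / δ²
  = (2.326 + 0.842)² · (2·12² = 288) / 3.1²
  = 10.0362 · 288 / 9.61
  = 300.77
Round up → n = 301 per group.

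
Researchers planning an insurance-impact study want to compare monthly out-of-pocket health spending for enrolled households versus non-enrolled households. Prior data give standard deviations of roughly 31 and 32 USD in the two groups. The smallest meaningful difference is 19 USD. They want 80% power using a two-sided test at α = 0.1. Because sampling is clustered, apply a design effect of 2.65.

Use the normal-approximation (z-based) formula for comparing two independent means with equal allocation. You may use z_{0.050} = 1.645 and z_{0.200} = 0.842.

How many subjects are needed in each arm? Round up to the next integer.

n = (z_{α/2} + z_β)² · (σ₁² + σ₂²) / δ²
  = (1.645 + 0.842)² · (31² + 32² = 1985) / 19²
  = 6.1852 · 1985 / 361
  = 34.01
Design effect: 2.65 × 34.01 = 90.13.
Round up → n = 91 per group.

n = 91 per group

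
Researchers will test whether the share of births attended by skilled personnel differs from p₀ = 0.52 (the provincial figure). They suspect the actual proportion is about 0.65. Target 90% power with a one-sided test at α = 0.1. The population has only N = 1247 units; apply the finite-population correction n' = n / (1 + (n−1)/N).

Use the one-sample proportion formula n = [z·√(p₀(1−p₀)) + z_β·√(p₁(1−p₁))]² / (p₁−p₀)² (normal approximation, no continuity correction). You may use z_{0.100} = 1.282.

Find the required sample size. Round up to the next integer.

n = 87

n = [z_α·√(p₀q₀) + z_β·√(p₁q₁)]² / (p₁ − p₀)²
  = [1.282·√(0.52·0.48) + 1.282·√(0.65·0.35)]² / (0.13)²
  = [1.282·0.4996 + 1.282·0.4770]² / 0.0169
  = [1.2520]² / 0.0169
  = 92.75
Finite-population correction (N = 1247): 92.75 / (1 + (92.75 − 1)/1247) = 86.39.
Round up → n = 87.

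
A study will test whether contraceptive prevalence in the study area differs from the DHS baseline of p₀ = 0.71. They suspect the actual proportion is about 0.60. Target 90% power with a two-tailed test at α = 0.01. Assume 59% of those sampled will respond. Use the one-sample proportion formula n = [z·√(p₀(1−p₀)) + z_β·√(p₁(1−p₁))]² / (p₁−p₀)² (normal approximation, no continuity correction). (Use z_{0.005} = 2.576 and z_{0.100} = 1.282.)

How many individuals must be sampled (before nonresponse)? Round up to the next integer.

n = [z_{α/2}·√(p₀q₀) + z_β·√(p₁q₁)]² / (p₁ − p₀)²
  = [2.576·√(0.71·0.29) + 1.282·√(0.60·0.40)]² / (-0.11)²
  = [2.576·0.4538 + 1.282·0.4899]² / 0.0121
  = [1.7969]² / 0.0121
  = 266.86
Adjust for 59% response: 266.86 / 0.59 = 452.30.
Round up → n = 453.

n = 453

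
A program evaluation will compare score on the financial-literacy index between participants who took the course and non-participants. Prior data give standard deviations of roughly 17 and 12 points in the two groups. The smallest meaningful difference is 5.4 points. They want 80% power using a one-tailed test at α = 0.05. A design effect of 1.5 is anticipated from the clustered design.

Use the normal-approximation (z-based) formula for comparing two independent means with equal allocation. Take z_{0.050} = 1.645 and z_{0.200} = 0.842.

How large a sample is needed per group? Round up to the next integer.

n = 138 per group

n = (z_α + z_β)² · (σ₁² + σ₂²) / δ²
  = (1.645 + 0.842)² · (17² + 12² = 433) / 5.4²
  = 6.1852 · 433 / 29.16
  = 91.84
Design effect: 1.5 × 91.84 = 137.77.
Round up → n = 138 per group.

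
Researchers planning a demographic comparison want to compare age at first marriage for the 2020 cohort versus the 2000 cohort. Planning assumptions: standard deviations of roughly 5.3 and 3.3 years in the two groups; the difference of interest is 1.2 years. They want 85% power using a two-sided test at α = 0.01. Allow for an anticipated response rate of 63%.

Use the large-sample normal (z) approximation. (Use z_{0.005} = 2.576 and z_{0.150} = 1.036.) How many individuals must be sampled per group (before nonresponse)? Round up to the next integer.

n = 561 per group

n = (z_{α/2} + z_β)² · (σ₁² + σ₂²) / δ²
  = (2.576 + 1.036)² · (5.3² + 3.3² = 38.98) / 1.2²
  = 13.0465 · 38.98 / 1.44
  = 353.16
Adjust for 63% response: 353.16 / 0.63 = 560.58.
Round up → n = 561 per group.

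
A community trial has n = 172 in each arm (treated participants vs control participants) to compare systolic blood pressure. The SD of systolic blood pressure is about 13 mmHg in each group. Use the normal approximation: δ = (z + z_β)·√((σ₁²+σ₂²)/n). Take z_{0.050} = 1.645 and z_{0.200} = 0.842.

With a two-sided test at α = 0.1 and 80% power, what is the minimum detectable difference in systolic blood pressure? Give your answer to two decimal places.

δ = (z_{α/2} + z_β) · √((σ₁²+σ₂²)/n)
  = (1.645 + 0.842) · √(338/172)
  = 2.487 · √1.9651
  = 2.487 · 1.4018
  = 3.4863

Minimum detectable difference ≈ 3.49 mmHg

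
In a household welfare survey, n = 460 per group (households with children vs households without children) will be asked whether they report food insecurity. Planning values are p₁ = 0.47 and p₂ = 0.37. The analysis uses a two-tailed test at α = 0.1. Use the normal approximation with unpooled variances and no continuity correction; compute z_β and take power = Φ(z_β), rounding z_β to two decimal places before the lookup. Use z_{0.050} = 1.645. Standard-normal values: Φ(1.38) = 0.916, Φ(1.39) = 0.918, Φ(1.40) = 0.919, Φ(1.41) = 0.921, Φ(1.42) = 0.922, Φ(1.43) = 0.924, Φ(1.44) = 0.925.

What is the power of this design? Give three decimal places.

z_β = |p₁−p₂|·√(n/[p₁q₁+p₂q₂]) − z_{α/2}
    = 0.10 · √(460/0.4822) − 1.645
    = 0.10 · 30.8863 − 1.645
    = 3.0886 − 1.645 = 1.4436 → 1.44
Power = Φ(1.44) = 0.925.

Power ≈ 0.925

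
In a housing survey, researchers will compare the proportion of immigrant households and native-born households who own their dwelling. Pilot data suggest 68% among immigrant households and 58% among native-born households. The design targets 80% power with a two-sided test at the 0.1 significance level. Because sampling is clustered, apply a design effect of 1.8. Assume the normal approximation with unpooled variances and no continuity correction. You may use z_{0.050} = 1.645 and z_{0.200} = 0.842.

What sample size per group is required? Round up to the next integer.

n = (z_{α/2} + z_β)² · [p₁(1−p₁) + p₂(1−p₂)] / (p₁ − p₂)²
  = (1.645 + 0.842)² · (0.68·0.32 + 0.58·0.42) / (0.10)²
  = (2.487)² · (0.2176 + 0.2436) / 0.0100
  = 6.1852 · 0.4612 / 0.0100
  = 285.26
Design effect: 1.8 × 285.26 = 513.47.
Round up → n = 514 per group.

n = 514 per group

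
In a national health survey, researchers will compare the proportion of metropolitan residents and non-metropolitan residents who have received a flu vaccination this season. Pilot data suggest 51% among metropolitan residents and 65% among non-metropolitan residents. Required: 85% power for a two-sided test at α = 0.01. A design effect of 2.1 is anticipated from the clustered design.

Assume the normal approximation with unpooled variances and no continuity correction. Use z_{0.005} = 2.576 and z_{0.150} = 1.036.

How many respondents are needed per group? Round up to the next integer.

n = 668 per group

n = (z_{α/2} + z_β)² · [p₁(1−p₁) + p₂(1−p₂)] / (p₁ − p₂)²
  = (2.576 + 1.036)² · (0.51·0.49 + 0.65·0.35) / (-0.14)²
  = (3.612)² · (0.2499 + 0.2275) / 0.0196
  = 13.0465 · 0.4774 / 0.0196
  = 317.78
Design effect: 2.1 × 317.78 = 667.33.
Round up → n = 668 per group.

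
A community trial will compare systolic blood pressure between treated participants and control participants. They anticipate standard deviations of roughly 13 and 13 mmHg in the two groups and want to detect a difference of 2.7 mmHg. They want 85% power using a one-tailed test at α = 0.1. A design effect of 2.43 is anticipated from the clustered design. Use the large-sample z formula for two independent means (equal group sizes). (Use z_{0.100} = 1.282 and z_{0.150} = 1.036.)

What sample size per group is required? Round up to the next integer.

n = 606 per group

n = (z_α + z_β)² · (σ₁² + σ₂²) / δ²
  = (1.282 + 1.036)² · (13² + 13² = 338) / 2.7²
  = 5.3731 · 338 / 7.29
  = 249.12
Design effect: 2.43 × 249.12 = 605.37.
Round up → n = 606 per group.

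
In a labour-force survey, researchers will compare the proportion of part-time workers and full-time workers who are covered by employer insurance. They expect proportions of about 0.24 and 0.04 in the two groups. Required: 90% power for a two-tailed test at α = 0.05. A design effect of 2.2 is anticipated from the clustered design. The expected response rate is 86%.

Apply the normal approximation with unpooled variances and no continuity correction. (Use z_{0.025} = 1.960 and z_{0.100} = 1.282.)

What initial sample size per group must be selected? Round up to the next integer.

n = (z_{α/2} + z_β)² · [p₁(1−p₁) + p₂(1−p₂)] / (p₁ − p₂)²
  = (1.960 + 1.282)² · (0.24·0.76 + 0.04·0.96) / (0.20)²
  = (3.242)² · (0.1824 + 0.0384) / 0.0400
  = 10.5106 · 0.2208 / 0.0400
  = 58.02
Design effect: 2.2 × 58.02 = 127.64.
Adjust for 86% response: 127.64 / 0.86 = 148.42.
Round up → n = 149 per group.

n = 149 per group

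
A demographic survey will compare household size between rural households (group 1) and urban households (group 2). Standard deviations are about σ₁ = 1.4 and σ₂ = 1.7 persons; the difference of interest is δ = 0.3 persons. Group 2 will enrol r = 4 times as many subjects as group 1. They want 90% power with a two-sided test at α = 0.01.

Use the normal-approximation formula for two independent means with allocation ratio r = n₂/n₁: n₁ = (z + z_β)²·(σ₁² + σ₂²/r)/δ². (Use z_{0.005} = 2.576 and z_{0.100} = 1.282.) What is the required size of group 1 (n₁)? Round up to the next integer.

n₁ = 444

n₁ = (z_{α/2} + z_β)² · (σ₁² + σ₂²/r) / δ²
   = (2.576 + 1.282)² · (1.4² + 1.7²/4) / 0.3²
   = 14.8842 · (1.96 + 0.7225) / 0.09
   = 14.8842 · 2.6825 / 0.09
   = 443.63
Round up → n₁ = 444; n₂ = r·n₁ = 4 × 444 = 1776.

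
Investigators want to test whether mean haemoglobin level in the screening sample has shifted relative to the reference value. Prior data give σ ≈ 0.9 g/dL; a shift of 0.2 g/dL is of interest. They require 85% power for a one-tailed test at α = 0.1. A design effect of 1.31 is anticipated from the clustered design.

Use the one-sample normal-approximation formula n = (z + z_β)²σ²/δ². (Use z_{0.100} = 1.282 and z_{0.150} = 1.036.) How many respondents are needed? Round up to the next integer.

n = (z_α + z_β)² · σ² / δ²
  = (1.282 + 1.036)² · 0.9² / 0.2²
  = 5.3731 · 0.81 / 0.04
  = 108.81
Design effect: 1.31 × 108.81 = 142.54.
Round up → n = 143.

n = 143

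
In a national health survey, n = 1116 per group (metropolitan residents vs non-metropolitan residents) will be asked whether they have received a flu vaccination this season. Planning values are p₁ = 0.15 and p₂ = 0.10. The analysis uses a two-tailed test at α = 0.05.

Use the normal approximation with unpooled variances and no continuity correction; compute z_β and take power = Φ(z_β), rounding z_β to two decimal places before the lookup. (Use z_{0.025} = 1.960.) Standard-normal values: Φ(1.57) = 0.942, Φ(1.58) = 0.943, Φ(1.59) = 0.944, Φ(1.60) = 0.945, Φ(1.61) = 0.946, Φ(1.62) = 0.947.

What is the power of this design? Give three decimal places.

Power ≈ 0.947

z_β = |p₁−p₂|·√(n/[p₁q₁+p₂q₂]) − z_{α/2}
    = 0.05 · √(1116/0.2175) − 1.960
    = 0.05 · 71.6312 − 1.960
    = 3.5816 − 1.960 = 1.6216 → 1.62
Power = Φ(1.62) = 0.947.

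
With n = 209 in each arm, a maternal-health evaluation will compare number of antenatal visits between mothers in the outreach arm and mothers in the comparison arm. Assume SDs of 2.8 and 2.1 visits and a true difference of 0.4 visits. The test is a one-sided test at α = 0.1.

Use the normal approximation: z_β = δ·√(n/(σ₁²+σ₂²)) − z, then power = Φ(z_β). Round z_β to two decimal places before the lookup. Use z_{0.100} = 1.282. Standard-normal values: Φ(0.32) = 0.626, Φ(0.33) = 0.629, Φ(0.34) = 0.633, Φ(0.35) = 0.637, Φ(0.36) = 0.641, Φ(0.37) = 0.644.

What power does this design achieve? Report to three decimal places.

z_β = δ·√(n/(σ₁²+σ₂²)) − z_α
    = 0.4 · √(209/12.25) − 1.282
    = 0.4 · 4.13052 − 1.282
    = 1.6522 − 1.282 = 0.3702 → 0.37
Power = Φ(0.37) = 0.644.

Power ≈ 0.644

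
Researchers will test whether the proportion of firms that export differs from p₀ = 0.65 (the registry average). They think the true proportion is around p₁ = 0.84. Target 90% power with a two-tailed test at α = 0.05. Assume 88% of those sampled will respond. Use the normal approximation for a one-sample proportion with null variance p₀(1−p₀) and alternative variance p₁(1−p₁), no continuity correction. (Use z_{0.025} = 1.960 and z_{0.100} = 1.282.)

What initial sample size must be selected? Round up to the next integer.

n = 63

n = [z_{α/2}·√(p₀q₀) + z_β·√(p₁q₁)]² / (p₁ − p₀)²
  = [1.960·√(0.65·0.35) + 1.282·√(0.84·0.16)]² / (0.19)²
  = [1.960·0.4770 + 1.282·0.3666]² / 0.0361
  = [1.4048]² / 0.0361
  = 54.67
Adjust for 88% response: 54.67 / 0.88 = 62.13.
Round up → n = 63.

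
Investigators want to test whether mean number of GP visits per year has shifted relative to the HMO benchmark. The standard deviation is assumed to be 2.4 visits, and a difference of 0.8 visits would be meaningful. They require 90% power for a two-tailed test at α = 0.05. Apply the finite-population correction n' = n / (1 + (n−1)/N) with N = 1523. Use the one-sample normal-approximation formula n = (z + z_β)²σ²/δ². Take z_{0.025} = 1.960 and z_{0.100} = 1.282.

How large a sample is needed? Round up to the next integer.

n = (z_{α/2} + z_β)² · σ² / δ²
  = (1.960 + 1.282)² · 2.4² / 0.8²
  = 10.5106 · 5.76 / 0.64
  = 94.60
Finite-population correction (N = 1523): 94.60 / (1 + (94.60 − 1)/1523) = 89.12.
Round up → n = 90.

n = 90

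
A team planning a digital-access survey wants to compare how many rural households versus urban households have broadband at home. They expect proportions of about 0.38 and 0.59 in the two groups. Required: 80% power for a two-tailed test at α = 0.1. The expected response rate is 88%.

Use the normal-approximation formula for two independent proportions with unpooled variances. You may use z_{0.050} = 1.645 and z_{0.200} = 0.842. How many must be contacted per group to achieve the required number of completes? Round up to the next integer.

n = 77 per group

n = (z_{α/2} + z_β)² · [p₁(1−p₁) + p₂(1−p₂)] / (p₁ − p₂)²
  = (1.645 + 0.842)² · (0.38·0.62 + 0.59·0.41) / (-0.21)²
  = (2.487)² · (0.2356 + 0.2419) / 0.0441
  = 6.1852 · 0.4775 / 0.0441
  = 66.97
Adjust for 88% response: 66.97 / 0.88 = 76.10.
Round up → n = 77 per group.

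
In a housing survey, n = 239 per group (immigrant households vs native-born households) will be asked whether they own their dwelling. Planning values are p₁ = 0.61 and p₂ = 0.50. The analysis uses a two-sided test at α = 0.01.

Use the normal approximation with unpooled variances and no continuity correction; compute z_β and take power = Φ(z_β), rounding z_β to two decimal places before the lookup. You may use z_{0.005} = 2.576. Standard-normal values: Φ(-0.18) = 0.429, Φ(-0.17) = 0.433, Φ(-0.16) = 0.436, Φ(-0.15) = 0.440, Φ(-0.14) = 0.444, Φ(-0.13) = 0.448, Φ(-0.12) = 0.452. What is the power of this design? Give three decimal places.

z_β = |p₁−p₂|·√(n/[p₁q₁+p₂q₂]) − z_{α/2}
    = 0.11 · √(239/0.4879) − 2.576
    = 0.11 · 22.1327 − 2.576
    = 2.4346 − 2.576 = -0.1414 → -0.14
Power = Φ(-0.14) = 0.444.

Power ≈ 0.444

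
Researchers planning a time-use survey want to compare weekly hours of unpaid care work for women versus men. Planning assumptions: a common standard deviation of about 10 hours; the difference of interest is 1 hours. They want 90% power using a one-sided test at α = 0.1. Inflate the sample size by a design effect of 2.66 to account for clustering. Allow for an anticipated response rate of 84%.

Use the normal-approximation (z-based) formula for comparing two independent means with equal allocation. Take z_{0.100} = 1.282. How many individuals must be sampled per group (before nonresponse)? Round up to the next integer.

n = 4164 per group

n = (z_α + z_β)² · (σ₁² + σ₂²) / δ²
  = (1.282 + 1.282)² · (2·10² = 200) / 1²
  = 6.5741 · 200 / 1
  = 1314.82
Design effect: 2.66 × 1314.82 = 3497.42.
Adjust for 84% response: 3497.42 / 0.84 = 4163.59.
Round up → n = 4164 per group.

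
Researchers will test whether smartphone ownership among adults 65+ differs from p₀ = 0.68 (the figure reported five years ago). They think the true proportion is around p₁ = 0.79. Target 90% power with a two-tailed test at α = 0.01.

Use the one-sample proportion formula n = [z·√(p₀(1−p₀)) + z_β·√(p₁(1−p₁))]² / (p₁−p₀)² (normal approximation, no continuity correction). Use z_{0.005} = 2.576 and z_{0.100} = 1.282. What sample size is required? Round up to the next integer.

n = [z_{α/2}·√(p₀q₀) + z_β·√(p₁q₁)]² / (p₁ − p₀)²
  = [2.576·√(0.68·0.32) + 1.282·√(0.79·0.21)]² / (0.11)²
  = [2.576·0.4665 + 1.282·0.4073]² / 0.0121
  = [1.7238]² / 0.0121
  = 245.58
Round up → n = 246.

n = 246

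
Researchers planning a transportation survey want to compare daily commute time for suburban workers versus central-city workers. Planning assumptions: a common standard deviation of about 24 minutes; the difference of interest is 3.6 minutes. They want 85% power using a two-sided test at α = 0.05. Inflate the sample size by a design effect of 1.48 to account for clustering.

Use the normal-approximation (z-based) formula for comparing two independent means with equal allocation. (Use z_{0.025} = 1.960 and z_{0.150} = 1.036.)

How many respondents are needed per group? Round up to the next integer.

n = 1181 per group

n = (z_{α/2} + z_β)² · (σ₁² + σ₂²) / δ²
  = (1.960 + 1.036)² · (2·24² = 1152) / 3.6²
  = 8.9760 · 1152 / 12.96
  = 797.87
Design effect: 1.48 × 797.87 = 1180.84.
Round up → n = 1181 per group.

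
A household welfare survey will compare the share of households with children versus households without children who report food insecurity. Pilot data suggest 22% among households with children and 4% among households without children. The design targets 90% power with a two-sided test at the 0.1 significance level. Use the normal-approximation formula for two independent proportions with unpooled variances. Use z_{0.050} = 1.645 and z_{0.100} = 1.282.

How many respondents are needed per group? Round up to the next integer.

n = (z_{α/2} + z_β)² · [p₁(1−p₁) + p₂(1−p₂)] / (p₁ − p₂)²
  = (1.645 + 1.282)² · (0.22·0.78 + 0.04·0.96) / (0.18)²
  = (2.927)² · (0.1716 + 0.0384) / 0.0324
  = 8.5673 · 0.2100 / 0.0324
  = 55.53
Round up → n = 56 per group.

n = 56 per group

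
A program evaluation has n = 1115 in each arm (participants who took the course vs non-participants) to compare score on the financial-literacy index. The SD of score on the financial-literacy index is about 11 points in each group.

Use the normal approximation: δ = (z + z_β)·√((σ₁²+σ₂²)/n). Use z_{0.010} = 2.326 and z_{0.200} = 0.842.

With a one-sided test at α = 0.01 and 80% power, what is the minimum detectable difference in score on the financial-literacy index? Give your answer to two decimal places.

Minimum detectable difference ≈ 1.48 points

δ = (z_α + z_β) · √((σ₁²+σ₂²)/n)
  = (2.326 + 0.842) · √(242/1115)
  = 3.168 · √0.21704
  = 3.168 · 0.4659
  = 1.4759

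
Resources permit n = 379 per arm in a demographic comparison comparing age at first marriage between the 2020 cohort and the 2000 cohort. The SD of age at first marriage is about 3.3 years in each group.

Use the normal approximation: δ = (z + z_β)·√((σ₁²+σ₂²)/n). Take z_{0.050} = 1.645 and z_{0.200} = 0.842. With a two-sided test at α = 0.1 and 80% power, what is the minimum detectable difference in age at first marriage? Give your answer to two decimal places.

δ = (z_{α/2} + z_β) · √((σ₁²+σ₂²)/n)
  = (1.645 + 0.842) · √(21.78/379)
  = 2.487 · √0.05747
  = 2.487 · 0.2397
  = 0.5962

Minimum detectable difference ≈ 0.60 years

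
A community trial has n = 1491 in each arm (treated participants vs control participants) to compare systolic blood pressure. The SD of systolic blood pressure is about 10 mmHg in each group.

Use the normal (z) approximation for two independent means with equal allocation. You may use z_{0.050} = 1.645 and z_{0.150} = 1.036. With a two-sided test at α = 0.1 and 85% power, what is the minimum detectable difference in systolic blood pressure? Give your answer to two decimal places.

δ = (z_{α/2} + z_β) · √((σ₁²+σ₂²)/n)
  = (1.645 + 1.036) · √(200/1491)
  = 2.681 · √0.13414
  = 2.681 · 0.3662
  = 0.9819

Minimum detectable difference ≈ 0.98 mmHg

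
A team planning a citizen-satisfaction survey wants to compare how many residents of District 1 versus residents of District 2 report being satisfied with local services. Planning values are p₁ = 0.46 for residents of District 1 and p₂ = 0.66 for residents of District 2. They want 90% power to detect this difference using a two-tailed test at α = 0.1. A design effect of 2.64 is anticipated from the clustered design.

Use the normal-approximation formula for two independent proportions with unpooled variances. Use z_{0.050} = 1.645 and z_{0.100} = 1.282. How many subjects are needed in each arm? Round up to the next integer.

n = 268 per group

n = (z_{α/2} + z_β)² · [p₁(1−p₁) + p₂(1−p₂)] / (p₁ − p₂)²
  = (1.645 + 1.282)² · (0.46·0.54 + 0.66·0.34) / (-0.20)²
  = (2.927)² · (0.2484 + 0.2244) / 0.0400
  = 8.5673 · 0.4728 / 0.0400
  = 101.27
Design effect: 2.64 × 101.27 = 267.34.
Round up → n = 268 per group.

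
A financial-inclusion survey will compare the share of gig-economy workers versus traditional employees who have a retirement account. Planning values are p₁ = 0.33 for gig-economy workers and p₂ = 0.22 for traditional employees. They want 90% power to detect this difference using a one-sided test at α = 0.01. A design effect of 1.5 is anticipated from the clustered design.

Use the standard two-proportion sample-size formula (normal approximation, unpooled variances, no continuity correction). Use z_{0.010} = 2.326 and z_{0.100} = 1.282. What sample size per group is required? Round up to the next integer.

n = (z_α + z_β)² · [p₁(1−p₁) + p₂(1−p₂)] / (p₁ − p₂)²
  = (2.326 + 1.282)² · (0.33·0.67 + 0.22·0.78) / (0.11)²
  = (3.608)² · (0.2211 + 0.1716) / 0.0121
  = 13.0177 · 0.3927 / 0.0121
  = 422.48
Design effect: 1.5 × 422.48 = 633.72.
Round up → n = 634 per group.

n = 634 per group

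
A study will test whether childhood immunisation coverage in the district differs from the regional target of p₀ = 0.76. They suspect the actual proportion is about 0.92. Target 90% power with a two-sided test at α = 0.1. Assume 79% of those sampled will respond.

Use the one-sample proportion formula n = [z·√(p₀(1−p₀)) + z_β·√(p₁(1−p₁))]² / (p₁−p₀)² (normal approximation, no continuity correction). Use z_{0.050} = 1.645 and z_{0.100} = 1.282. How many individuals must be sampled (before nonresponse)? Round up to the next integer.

n = 55

n = [z_{α/2}·√(p₀q₀) + z_β·√(p₁q₁)]² / (p₁ − p₀)²
  = [1.645·√(0.76·0.24) + 1.282·√(0.92·0.08)]² / (0.16)²
  = [1.645·0.4271 + 1.282·0.2713]² / 0.0256
  = [1.0503]² / 0.0256
  = 43.10
Adjust for 79% response: 43.10 / 0.79 = 54.55.
Round up → n = 55.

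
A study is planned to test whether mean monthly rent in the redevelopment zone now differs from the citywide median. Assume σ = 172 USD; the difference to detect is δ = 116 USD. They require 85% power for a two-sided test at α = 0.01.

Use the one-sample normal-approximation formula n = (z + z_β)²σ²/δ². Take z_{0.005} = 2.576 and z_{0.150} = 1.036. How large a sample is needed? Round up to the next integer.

n = 29

n = (z_{α/2} + z_β)² · σ² / δ²
  = (2.576 + 1.036)² · 172² / 116²
  = 13.0465 · 29584 / 13456
  = 28.68
Round up → n = 29.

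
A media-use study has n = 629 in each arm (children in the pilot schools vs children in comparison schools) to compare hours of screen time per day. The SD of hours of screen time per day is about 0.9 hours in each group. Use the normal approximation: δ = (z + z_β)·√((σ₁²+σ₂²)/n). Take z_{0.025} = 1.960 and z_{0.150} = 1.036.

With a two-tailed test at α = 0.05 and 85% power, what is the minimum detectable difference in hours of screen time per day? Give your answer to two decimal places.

δ = (z_{α/2} + z_β) · √((σ₁²+σ₂²)/n)
  = (1.960 + 1.036) · √(1.62/629)
  = 2.996 · √0.00258
  = 2.996 · 0.0507
  = 0.1520

Minimum detectable difference ≈ 0.15 hours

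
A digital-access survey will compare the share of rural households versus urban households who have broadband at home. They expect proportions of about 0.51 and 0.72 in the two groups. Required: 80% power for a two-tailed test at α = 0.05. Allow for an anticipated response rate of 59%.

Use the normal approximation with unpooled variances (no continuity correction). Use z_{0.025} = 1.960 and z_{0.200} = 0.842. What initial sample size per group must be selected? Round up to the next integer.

n = (z_{α/2} + z_β)² · [p₁(1−p₁) + p₂(1−p₂)] / (p₁ − p₂)²
  = (1.960 + 0.842)² · (0.51·0.49 + 0.72·0.28) / (-0.21)²
  = (2.802)² · (0.2499 + 0.2016) / 0.0441
  = 7.8512 · 0.4515 / 0.0441
  = 80.38
Adjust for 59% response: 80.38 / 0.59 = 136.24.
Round up → n = 137 per group.

n = 137 per group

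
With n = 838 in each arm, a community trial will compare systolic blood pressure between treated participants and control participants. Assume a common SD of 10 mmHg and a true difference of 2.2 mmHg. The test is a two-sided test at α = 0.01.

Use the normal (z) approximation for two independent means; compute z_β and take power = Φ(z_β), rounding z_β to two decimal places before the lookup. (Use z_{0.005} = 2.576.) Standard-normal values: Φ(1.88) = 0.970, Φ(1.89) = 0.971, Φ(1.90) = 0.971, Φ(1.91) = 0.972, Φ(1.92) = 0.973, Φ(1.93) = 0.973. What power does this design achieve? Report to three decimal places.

z_β = δ·√(n/(σ₁²+σ₂²)) − z_{α/2}
    = 2.2 · √(838/200) − 2.576
    = 2.2 · 2.04695 − 2.576
    = 4.5033 − 2.576 = 1.9273 → 1.93
Power = Φ(1.93) = 0.973.

Power ≈ 0.973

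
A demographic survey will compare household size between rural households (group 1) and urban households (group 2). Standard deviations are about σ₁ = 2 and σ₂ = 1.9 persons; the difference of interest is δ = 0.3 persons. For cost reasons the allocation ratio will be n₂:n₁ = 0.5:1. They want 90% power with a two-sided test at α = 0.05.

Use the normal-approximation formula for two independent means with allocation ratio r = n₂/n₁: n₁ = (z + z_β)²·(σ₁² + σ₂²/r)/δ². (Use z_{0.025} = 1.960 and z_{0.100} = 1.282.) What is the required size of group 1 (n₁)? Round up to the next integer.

n₁ = (z_{α/2} + z_β)² · (σ₁² + σ₂²/r) / δ²
   = (1.960 + 1.282)² · (2² + 1.9²/0.5) / 0.3²
   = 10.5106 · (4 + 7.22) / 0.09
   = 10.5106 · 11.22 / 0.09
   = 1310.32
Round up → n₁ = 1311; n₂ = r·n₁ = 0.5 × 1311 = 656.

n₁ = 1311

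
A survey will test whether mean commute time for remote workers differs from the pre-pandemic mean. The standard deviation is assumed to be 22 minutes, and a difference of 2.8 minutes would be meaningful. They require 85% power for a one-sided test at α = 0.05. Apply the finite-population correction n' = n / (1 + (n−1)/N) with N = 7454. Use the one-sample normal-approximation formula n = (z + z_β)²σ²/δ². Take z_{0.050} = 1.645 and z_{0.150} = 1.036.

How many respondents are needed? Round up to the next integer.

n = 419

n = (z_α + z_β)² · σ² / δ²
  = (1.645 + 1.036)² · 22² / 2.8²
  = 7.1878 · 484 / 7.84
  = 443.73
Finite-population correction (N = 7454): 443.73 / (1 + (443.73 − 1)/7454) = 418.86.
Round up → n = 419.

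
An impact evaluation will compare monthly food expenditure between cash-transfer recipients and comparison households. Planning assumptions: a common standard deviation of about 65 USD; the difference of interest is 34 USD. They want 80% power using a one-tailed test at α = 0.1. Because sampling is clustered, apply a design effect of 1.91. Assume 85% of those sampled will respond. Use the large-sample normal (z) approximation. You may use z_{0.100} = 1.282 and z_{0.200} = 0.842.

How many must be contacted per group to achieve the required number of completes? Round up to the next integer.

n = (z_α + z_β)² · (σ₁² + σ₂²) / δ²
  = (1.282 + 0.842)² · (2·65² = 8450) / 34²
  = 4.5114 · 8450 / 1156
  = 32.98
Design effect: 1.91 × 32.98 = 62.99.
Adjust for 85% response: 62.99 / 0.85 = 74.10.
Round up → n = 75 per group.

n = 75 per group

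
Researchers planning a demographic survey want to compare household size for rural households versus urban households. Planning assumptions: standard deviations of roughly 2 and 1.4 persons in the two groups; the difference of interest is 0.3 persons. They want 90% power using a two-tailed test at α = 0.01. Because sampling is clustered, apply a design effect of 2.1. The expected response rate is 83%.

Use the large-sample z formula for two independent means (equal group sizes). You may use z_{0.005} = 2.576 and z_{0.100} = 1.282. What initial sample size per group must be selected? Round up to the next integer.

n = 2494 per group

n = (z_{α/2} + z_β)² · (σ₁² + σ₂²) / δ²
  = (2.576 + 1.282)² · (2² + 1.4² = 5.96) / 0.3²
  = 14.8842 · 5.96 / 0.09
  = 985.66
Design effect: 2.1 × 985.66 = 2069.89.
Adjust for 83% response: 2069.89 / 0.83 = 2493.84.
Round up → n = 2494 per group.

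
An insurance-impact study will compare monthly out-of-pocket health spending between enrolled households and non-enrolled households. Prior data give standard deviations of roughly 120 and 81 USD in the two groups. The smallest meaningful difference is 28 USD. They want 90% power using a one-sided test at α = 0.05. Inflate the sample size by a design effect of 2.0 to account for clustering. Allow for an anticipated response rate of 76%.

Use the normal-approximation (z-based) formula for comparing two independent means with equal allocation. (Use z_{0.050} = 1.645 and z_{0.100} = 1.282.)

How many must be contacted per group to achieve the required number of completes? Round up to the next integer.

n = 603 per group

n = (z_α + z_β)² · (σ₁² + σ₂²) / δ²
  = (1.645 + 1.282)² · (120² + 81² = 20961) / 28²
  = 8.5673 · 20961 / 784
  = 229.06
Design effect: 2.0 × 229.06 = 458.11.
Adjust for 76% response: 458.11 / 0.76 = 602.78.
Round up → n = 603 per group.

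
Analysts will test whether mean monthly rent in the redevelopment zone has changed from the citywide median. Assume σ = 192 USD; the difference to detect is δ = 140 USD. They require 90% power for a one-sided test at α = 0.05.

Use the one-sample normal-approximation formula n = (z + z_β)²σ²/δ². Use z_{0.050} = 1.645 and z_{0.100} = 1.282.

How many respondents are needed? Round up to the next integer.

n = (z_α + z_β)² · σ² / δ²
  = (1.645 + 1.282)² · 192² / 140²
  = 8.5673 · 36864 / 19600
  = 16.11
Round up → n = 17.

n = 17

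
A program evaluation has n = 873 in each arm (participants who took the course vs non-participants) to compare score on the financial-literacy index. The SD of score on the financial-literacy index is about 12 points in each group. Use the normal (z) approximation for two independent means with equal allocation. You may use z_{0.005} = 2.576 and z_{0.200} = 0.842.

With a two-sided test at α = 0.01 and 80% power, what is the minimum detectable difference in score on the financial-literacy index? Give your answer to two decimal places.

δ = (z_{α/2} + z_β) · √((σ₁²+σ₂²)/n)
  = (2.576 + 0.842) · √(288/873)
  = 3.418 · √0.3299
  = 3.418 · 0.5744
  = 1.9632

Minimum detectable difference ≈ 1.96 points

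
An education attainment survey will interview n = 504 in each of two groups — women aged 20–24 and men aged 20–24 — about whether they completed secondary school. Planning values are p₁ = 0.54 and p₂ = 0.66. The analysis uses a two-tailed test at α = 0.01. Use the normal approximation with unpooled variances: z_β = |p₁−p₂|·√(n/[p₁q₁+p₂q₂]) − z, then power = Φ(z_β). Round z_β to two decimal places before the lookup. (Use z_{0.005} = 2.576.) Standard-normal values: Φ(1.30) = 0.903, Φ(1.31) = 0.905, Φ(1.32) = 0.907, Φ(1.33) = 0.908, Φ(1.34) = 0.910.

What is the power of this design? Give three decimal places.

Power ≈ 0.910

z_β = |p₁−p₂|·√(n/[p₁q₁+p₂q₂]) − z_{α/2}
    = 0.12 · √(504/0.4728) − 2.576
    = 0.12 · 32.6495 − 2.576
    = 3.9179 − 2.576 = 1.3419 → 1.34
Power = Φ(1.34) = 0.910.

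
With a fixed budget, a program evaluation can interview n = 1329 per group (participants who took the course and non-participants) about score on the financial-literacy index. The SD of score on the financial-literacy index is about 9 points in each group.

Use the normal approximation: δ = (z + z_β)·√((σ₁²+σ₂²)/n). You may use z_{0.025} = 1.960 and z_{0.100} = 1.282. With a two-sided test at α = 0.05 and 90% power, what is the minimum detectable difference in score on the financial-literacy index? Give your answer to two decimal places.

Minimum detectable difference ≈ 1.13 points

δ = (z_{α/2} + z_β) · √((σ₁²+σ₂²)/n)
  = (1.960 + 1.282) · √(162/1329)
  = 3.242 · √0.1219
  = 3.242 · 0.3491
  = 1.1319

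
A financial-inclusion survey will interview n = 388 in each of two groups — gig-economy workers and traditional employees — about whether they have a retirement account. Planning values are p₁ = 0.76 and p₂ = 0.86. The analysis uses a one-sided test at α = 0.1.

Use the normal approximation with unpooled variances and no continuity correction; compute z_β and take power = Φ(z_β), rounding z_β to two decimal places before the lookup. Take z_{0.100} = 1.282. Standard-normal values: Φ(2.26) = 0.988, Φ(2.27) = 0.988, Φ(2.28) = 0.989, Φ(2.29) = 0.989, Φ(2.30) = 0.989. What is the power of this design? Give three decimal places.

z_β = |p₁−p₂|·√(n/[p₁q₁+p₂q₂]) − z_α
    = 0.10 · √(388/0.3028) − 1.282
    = 0.10 · 35.7963 − 1.282
    = 3.5796 − 1.282 = 2.2976 → 2.30
Power = Φ(2.30) = 0.989.

Power ≈ 0.989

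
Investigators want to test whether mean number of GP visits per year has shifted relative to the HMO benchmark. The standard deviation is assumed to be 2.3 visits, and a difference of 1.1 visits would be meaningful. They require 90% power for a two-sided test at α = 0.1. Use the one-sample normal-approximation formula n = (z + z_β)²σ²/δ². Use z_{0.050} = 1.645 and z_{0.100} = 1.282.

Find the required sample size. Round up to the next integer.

n = 38

n = (z_{α/2} + z_β)² · σ² / δ²
  = (1.645 + 1.282)² · 2.3² / 1.1²
  = 8.5673 · 5.29 / 1.21
  = 37.46
Round up → n = 38.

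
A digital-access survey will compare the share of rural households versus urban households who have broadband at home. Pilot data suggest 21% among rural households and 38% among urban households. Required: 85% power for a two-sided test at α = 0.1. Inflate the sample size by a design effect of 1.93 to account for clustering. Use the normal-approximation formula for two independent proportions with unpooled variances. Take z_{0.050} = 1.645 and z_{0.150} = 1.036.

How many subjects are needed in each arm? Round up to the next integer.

n = 193 per group

n = (z_{α/2} + z_β)² · [p₁(1−p₁) + p₂(1−p₂)] / (p₁ − p₂)²
  = (1.645 + 1.036)² · (0.21·0.79 + 0.38·0.62) / (-0.17)²
  = (2.681)² · (0.1659 + 0.2356) / 0.0289
  = 7.1878 · 0.4015 / 0.0289
  = 99.86
Design effect: 1.93 × 99.86 = 192.73.
Round up → n = 193 per group.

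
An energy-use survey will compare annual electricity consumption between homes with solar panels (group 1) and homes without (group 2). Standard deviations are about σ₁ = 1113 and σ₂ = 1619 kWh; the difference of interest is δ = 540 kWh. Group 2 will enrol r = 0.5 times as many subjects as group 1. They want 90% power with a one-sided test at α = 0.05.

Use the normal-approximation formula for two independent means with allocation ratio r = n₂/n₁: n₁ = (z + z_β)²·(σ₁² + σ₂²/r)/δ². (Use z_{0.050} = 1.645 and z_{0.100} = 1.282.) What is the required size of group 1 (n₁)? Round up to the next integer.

n₁ = 191

n₁ = (z_α + z_β)² · (σ₁² + σ₂²/r) / δ²
   = (1.645 + 1.282)² · (1113² + 1619²/0.5) / 540²
   = 8.5673 · (1238769 + 5242322) / 291600
   = 8.5673 · 6481091 / 291600
   = 190.42
Round up → n₁ = 191; n₂ = r·n₁ = 0.5 × 191 = 96.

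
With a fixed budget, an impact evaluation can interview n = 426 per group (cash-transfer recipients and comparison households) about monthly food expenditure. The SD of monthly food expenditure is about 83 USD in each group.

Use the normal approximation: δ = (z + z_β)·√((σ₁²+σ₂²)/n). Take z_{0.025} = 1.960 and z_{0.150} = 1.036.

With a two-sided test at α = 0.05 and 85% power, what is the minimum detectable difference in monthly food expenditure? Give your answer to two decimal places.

δ = (z_{α/2} + z_β) · √((σ₁²+σ₂²)/n)
  = (1.960 + 1.036) · √(13778/426)
  = 2.996 · √32.3427
  = 2.996 · 5.6871
  = 17.0385

Minimum detectable difference ≈ 17.04 USD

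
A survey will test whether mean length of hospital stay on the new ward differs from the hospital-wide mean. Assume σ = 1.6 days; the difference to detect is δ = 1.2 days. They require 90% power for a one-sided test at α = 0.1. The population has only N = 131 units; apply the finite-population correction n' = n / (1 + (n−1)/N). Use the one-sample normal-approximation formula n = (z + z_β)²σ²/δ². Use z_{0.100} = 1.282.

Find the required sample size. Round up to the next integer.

n = 11

n = (z_α + z_β)² · σ² / δ²
  = (1.282 + 1.282)² · 1.6² / 1.2²
  = 6.5741 · 2.56 / 1.44
  = 11.69
Finite-population correction (N = 131): 11.69 / (1 + (11.69 − 1)/131) = 10.81.
Round up → n = 11.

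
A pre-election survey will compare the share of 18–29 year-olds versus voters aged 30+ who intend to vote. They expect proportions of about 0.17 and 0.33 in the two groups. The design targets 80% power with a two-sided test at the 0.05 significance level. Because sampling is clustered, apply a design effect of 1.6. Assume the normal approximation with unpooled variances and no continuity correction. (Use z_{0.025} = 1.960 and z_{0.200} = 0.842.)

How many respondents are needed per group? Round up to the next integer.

n = (z_{α/2} + z_β)² · [p₁(1−p₁) + p₂(1−p₂)] / (p₁ − p₂)²
  = (1.960 + 0.842)² · (0.17·0.83 + 0.33·0.67) / (-0.16)²
  = (2.802)² · (0.1411 + 0.2211) / 0.0256
  = 7.8512 · 0.3622 / 0.0256
  = 111.08
Design effect: 1.6 × 111.08 = 177.73.
Round up → n = 178 per group.

n = 178 per group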